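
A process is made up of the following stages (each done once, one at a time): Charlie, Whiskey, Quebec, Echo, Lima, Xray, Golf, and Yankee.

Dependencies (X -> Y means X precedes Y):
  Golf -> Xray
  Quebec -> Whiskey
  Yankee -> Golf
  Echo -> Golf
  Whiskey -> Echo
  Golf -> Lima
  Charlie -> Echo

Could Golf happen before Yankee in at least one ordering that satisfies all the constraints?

The constraints give a chain Yankee → Golf, which forces Yankee before Golf.
Hence Golf can never be scheduled before Yankee.

No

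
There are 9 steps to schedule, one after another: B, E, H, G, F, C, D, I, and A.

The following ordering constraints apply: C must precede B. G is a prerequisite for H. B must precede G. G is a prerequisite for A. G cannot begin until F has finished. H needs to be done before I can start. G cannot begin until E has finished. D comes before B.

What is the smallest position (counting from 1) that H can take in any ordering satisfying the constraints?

7

Working backwards through the constraints from H, its full set of required predecessors is B, E, G, F, C, D — 6 of them.
So at minimum 6 steps come before H, putting H no earlier than position 7. That position is achievable by scheduling exactly those predecessors first.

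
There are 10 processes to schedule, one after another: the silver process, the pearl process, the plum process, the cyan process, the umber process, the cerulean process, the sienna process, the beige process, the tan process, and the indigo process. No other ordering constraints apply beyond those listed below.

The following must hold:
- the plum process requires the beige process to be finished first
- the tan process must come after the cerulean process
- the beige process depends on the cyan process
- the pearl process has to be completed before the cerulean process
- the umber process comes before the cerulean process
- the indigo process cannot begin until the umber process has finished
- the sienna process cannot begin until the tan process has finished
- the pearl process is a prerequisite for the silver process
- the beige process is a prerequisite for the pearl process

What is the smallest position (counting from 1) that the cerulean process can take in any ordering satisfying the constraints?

5

Every process that must precede the cerulean process has to come before it. Tracing all chains that end at the cerulean process, those processes are: the pearl process, the cyan process, the umber process, the beige process — 4 in total.
With 4 mandatory predecessors, the earliest the cerulean process can sit is position 4+1 = 5, and placing just those 4 first achieves it.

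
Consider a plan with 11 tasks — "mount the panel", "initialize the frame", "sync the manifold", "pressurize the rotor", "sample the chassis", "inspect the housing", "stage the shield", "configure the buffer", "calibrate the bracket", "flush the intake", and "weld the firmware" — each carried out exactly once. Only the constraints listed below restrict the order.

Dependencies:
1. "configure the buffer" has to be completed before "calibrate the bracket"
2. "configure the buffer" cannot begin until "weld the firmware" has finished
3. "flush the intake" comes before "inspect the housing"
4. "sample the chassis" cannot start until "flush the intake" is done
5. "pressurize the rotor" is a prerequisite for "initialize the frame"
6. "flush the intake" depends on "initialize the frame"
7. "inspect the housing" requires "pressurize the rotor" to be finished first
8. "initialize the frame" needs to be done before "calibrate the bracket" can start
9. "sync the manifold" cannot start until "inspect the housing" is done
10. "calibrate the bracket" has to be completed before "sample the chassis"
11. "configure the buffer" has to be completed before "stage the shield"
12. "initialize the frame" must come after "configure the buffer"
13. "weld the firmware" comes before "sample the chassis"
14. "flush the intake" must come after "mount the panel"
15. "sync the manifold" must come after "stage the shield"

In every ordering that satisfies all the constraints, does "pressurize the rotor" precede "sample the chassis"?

There is a constraint chain "pressurize the rotor" → "initialize the frame" → "calibrate the bracket" → "sample the chassis".
Hence "pressurize the rotor" necessarily comes before "sample the chassis".

Yes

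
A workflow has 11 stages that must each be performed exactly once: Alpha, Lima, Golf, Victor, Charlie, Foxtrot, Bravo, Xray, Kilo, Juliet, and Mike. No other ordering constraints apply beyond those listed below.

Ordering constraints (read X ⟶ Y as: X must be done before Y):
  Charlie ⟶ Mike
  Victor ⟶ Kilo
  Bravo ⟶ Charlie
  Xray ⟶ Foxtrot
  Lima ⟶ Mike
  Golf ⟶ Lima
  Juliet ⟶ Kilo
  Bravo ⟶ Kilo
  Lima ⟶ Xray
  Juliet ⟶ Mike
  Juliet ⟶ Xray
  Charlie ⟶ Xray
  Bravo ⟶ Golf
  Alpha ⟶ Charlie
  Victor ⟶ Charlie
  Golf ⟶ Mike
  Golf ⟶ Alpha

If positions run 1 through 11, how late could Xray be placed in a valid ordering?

The only stage forced after Xray (directly or by a chain) is Foxtrot.
So at least 1 stage follows Xray, putting Xray no later than position 10. That position is achievable by scheduling everything else first.

10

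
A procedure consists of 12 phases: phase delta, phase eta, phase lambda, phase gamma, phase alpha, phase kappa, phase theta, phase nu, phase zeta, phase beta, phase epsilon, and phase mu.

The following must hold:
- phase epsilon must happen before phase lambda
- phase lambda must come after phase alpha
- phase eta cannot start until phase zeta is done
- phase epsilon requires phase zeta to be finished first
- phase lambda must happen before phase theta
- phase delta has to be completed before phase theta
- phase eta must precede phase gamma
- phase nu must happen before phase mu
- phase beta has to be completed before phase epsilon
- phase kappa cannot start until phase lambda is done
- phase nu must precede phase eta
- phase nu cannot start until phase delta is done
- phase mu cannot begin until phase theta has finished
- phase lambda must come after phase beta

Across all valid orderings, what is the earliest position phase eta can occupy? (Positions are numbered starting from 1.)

Every phase that must precede phase eta has to come before it. Tracing all chains that end at phase eta, those phases are: phase delta, phase nu, phase zeta — 3 in total.
With 3 mandatory predecessors, the earliest phase eta can sit is position 3+1 = 4, and placing just those 3 first achieves it.

4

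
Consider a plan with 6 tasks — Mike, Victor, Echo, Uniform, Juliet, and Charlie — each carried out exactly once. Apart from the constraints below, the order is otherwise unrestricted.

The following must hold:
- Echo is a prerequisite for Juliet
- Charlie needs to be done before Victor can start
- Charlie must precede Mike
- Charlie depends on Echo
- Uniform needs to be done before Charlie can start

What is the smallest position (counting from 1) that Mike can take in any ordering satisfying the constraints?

4

Working backwards through the constraints from Mike, its full set of required predecessors is Echo, Uniform, Charlie — 3 of them.
With 3 mandatory predecessors, the earliest Mike can sit is position 3+1 = 4, and placing just those 3 first achieves it.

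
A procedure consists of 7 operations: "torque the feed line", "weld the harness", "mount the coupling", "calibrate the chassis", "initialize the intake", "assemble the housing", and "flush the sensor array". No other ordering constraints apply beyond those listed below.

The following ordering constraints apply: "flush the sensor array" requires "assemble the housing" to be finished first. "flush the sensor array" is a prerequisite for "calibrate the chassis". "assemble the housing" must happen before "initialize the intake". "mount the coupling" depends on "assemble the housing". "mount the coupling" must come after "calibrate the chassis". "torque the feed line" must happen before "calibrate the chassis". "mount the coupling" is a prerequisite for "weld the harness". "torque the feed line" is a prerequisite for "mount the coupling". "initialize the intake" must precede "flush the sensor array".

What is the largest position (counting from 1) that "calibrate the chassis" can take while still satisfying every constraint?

Every operation that must follow "calibrate the chassis" has to come after it. Tracing all chains starting from "calibrate the chassis", those operations are: "weld the harness", "mount the coupling" — 2 in total.
With 2 mandatory successors out of 7 operations total, the latest slot for "calibrate the chassis" is 7−2 = 5, and it's reachable by doing all non-successors before "calibrate the chassis".

5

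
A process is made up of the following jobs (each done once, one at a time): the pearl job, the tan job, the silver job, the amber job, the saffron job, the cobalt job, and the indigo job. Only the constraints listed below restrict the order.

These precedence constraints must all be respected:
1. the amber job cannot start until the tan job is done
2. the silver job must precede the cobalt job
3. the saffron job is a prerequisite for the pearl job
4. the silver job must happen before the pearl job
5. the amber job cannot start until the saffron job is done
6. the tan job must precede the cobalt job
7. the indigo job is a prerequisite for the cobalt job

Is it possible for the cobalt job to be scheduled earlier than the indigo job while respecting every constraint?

No

The constraints give a chain the indigo job → the cobalt job, which forces the indigo job before the cobalt job.
So no valid ordering can have the cobalt job before the indigo job.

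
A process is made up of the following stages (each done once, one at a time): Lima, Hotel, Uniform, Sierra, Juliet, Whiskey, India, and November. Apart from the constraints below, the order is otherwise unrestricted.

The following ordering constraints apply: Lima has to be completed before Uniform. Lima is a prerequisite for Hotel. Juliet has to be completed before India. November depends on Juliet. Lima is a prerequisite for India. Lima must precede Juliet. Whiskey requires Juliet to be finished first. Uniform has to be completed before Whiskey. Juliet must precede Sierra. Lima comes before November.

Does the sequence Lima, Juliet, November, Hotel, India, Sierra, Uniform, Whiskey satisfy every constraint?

Checking each listed constraint against this order: for instance, Lima is in position 1 and Uniform in position 7, so that constraint holds — and the remaining constraints check out the same way.

Yes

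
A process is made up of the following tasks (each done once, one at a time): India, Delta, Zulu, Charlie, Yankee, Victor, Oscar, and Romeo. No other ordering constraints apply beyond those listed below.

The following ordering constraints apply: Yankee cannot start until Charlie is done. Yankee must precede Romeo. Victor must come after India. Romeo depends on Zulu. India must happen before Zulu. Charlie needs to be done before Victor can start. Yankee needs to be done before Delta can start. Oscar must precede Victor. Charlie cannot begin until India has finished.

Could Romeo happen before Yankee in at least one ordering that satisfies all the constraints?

Following Yankee → Romeo, Yankee must precede Romeo in every valid ordering.
So no valid ordering can have Romeo before Yankee.

No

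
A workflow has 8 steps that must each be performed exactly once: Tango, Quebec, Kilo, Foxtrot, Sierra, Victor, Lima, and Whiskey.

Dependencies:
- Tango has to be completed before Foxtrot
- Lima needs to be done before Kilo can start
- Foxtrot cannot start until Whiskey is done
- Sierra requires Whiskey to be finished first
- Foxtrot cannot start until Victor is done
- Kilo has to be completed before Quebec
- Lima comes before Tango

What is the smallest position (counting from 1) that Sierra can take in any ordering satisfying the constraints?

2

Working backwards through the constraints from Sierra, its only required predecessor is Whiskey.
So at minimum 1 step comes before Sierra, putting Sierra no earlier than position 2. That position is achievable by scheduling exactly that predecessor first.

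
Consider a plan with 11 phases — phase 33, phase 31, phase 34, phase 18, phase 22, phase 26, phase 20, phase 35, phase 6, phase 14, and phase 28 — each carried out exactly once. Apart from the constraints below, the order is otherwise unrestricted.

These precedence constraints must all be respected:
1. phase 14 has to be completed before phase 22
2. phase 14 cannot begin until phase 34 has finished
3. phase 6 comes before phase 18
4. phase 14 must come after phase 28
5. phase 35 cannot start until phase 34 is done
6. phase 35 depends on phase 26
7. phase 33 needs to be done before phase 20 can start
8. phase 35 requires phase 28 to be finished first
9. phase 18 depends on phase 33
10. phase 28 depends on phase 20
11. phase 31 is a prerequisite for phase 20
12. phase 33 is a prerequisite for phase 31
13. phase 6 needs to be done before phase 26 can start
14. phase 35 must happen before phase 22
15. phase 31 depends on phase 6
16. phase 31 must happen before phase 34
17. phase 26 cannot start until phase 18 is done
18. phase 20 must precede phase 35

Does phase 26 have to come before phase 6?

The constraints actually force phase 6 before phase 26 (via phase 6 → phase 26), not the other way around.
So phase 26 never precedes phase 6.

No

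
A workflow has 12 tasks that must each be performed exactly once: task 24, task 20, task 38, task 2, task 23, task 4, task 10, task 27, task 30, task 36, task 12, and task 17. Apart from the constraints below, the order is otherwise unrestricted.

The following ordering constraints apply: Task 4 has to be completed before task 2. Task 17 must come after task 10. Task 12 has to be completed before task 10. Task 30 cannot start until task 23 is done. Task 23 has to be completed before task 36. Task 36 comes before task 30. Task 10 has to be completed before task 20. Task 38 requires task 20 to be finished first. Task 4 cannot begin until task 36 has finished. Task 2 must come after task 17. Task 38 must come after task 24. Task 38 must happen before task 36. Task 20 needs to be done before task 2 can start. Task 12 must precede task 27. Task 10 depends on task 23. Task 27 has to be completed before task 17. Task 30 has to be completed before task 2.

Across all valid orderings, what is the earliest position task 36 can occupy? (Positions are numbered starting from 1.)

The tasks that are forced before task 36, directly or transitively, are task 24, task 20, task 38, task 23, task 10, task 12. That's 6 tasks.
With 6 mandatory predecessors, the earliest task 36 can sit is position 6+1 = 7, and placing just those 6 first achieves it.

7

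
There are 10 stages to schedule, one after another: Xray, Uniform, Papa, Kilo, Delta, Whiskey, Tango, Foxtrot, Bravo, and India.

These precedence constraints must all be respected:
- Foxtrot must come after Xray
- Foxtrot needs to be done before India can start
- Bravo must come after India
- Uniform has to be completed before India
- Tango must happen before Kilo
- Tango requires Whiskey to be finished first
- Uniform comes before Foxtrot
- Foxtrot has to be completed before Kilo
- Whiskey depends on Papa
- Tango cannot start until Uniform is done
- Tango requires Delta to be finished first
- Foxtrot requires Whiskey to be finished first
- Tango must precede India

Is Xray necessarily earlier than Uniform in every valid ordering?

No

Xray and Uniform are not related by any chain of constraints.
A valid ordering placing Uniform before Xray exists, so the answer is no.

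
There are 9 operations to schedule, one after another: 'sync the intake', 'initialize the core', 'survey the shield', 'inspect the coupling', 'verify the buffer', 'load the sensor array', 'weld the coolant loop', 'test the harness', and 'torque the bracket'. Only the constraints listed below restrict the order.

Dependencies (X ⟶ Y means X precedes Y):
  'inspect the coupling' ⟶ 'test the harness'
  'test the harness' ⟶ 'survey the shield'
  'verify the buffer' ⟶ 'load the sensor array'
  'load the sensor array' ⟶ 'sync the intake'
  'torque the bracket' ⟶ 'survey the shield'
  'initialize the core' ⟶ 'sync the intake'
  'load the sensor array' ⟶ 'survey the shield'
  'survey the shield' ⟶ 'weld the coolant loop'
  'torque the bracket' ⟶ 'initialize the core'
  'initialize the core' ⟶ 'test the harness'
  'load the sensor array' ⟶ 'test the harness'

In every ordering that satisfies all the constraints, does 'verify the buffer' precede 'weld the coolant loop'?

Yes

There is a constraint chain 'verify the buffer' → 'load the sensor array' → 'survey the shield' → 'weld the coolant loop'.
Hence 'verify the buffer' necessarily comes before 'weld the coolant loop'.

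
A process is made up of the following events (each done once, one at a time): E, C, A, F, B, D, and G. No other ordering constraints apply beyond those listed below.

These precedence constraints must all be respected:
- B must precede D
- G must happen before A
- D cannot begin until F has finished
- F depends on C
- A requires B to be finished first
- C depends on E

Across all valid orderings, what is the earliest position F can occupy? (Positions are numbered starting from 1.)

3

Every event that must precede F has to come before it. Tracing all chains that end at F, those events are: E, C — 2 in total.
With 2 mandatory predecessors, the earliest F can sit is position 2+1 = 3, and placing just those 2 first achieves it.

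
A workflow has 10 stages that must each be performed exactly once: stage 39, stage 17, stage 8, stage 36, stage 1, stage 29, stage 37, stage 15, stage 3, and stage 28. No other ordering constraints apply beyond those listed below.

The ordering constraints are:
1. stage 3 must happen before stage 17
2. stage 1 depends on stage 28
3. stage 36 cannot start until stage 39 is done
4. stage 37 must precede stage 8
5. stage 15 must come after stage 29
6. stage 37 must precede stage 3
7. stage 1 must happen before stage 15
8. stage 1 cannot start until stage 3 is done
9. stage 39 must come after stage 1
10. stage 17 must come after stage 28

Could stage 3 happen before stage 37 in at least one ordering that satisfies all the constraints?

There is a dependency chain stage 37 → stage 3, so stage 3 always comes after stage 37.
So no valid ordering can have stage 3 before stage 37.

No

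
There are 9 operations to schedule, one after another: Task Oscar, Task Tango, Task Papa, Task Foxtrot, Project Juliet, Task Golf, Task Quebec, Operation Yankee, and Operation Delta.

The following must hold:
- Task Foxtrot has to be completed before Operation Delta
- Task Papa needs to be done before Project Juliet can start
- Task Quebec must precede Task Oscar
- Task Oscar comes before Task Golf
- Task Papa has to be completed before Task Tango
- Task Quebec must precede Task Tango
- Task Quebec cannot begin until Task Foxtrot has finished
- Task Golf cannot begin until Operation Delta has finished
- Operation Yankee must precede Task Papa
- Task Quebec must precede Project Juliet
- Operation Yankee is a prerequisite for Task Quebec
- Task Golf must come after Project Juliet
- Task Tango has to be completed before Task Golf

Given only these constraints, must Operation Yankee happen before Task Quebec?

Following the dependencies: Operation Yankee → Task Quebec.
That forces Operation Yankee before Task Quebec in every valid schedule.

Yes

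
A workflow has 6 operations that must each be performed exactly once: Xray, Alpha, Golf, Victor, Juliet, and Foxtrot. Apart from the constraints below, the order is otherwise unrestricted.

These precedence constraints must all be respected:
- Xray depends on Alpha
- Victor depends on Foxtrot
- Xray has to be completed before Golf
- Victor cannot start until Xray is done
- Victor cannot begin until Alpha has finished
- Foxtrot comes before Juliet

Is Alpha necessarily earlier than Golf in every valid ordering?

Tracing the constraints gives a chain: Alpha → Xray → Golf.
That forces Alpha before Golf in every valid schedule.

Yes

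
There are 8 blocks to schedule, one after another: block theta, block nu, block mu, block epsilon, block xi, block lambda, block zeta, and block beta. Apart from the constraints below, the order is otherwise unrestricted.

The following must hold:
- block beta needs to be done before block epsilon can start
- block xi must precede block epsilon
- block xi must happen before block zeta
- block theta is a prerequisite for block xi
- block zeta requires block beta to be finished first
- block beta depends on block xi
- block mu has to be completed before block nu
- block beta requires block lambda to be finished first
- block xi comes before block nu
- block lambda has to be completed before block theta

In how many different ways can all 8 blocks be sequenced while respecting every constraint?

2 blocks have no prerequisites (block mu, block lambda), so any of them could come first.
Systematically extending each partial ordering one block at a time and counting, there are 44 complete orderings.

44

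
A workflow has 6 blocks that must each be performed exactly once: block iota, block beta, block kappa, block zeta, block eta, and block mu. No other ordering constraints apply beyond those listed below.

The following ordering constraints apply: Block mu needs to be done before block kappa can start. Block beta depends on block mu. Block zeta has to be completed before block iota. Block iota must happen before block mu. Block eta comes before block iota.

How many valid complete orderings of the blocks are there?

4

The blocks with no prerequisites are block zeta, block eta; any of them can be placed first.
Systematically extending each partial ordering one block at a time and counting, there are 4 complete orderings.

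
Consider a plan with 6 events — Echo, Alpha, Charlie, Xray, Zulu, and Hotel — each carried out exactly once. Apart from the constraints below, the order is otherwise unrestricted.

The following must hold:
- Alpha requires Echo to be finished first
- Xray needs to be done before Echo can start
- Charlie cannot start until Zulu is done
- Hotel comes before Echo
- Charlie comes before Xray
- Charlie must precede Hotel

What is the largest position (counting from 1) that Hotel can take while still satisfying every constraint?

Every event that must follow Hotel has to come after it. Tracing all chains starting from Hotel, those events are: Echo, Alpha — 2 in total.
So at least 2 events follow Hotel, putting Hotel no later than position 4. That position is achievable by scheduling everything else first.

4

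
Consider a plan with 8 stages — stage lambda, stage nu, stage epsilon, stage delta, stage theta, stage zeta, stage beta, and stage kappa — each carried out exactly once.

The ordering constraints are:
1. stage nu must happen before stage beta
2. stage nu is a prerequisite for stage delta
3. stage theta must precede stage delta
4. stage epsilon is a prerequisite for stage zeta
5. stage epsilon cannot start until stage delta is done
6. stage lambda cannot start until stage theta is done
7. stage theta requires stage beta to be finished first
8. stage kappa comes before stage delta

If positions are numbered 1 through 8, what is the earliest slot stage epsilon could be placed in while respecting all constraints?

Every stage that must precede stage epsilon has to come before it. Tracing all chains that end at stage epsilon, those stages are: stage nu, stage delta, stage theta, stage beta, stage kappa — 5 in total.
So at minimum 5 stages come before stage epsilon, putting stage epsilon no earlier than position 6. That position is achievable by scheduling exactly those predecessors first.

6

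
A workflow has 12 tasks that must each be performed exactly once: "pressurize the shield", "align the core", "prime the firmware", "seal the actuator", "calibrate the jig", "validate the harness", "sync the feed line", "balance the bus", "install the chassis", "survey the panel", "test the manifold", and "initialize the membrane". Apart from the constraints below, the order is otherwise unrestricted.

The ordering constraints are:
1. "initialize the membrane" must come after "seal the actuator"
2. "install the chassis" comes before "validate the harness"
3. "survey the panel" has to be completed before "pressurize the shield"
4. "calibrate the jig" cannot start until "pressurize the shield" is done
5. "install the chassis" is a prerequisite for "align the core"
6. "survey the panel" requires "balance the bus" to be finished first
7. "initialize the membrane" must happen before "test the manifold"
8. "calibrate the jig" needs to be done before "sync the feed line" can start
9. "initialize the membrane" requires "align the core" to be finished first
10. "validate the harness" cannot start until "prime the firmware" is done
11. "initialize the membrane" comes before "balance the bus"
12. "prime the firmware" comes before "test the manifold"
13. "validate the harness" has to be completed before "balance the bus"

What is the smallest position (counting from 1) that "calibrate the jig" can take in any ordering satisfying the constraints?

10

Every task that must precede "calibrate the jig" has to come before it. Tracing all chains that end at "calibrate the jig", those tasks are: "pressurize the shield", "align the core", "prime the firmware", "seal the actuator", "validate the harness", "balance the bus", "install the chassis", "survey the panel", "initialize the membrane" — 9 in total.
With 9 mandatory predecessors, the earliest "calibrate the jig" can sit is position 9+1 = 10, and placing just those 9 first achieves it.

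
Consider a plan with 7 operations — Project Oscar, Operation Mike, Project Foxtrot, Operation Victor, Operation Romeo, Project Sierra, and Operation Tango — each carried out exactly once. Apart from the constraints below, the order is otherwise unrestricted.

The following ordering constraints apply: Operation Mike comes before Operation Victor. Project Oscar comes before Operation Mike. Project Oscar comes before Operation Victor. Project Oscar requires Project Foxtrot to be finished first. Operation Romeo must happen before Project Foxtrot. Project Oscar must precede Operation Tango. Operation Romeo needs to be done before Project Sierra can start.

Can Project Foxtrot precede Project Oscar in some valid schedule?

Yes

The constraints force Project Foxtrot before Project Oscar, so yes — every valid ordering has Project Foxtrot earlier.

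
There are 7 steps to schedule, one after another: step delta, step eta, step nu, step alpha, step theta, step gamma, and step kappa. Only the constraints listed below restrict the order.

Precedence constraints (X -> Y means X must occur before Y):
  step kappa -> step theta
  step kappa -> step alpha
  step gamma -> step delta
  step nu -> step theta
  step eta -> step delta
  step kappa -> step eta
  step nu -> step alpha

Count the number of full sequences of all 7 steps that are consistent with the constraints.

164

The steps with no prerequisites are step nu, step gamma, step kappa; any of them can be placed first.
Counting all ways to extend the partial order to a total order gives 164.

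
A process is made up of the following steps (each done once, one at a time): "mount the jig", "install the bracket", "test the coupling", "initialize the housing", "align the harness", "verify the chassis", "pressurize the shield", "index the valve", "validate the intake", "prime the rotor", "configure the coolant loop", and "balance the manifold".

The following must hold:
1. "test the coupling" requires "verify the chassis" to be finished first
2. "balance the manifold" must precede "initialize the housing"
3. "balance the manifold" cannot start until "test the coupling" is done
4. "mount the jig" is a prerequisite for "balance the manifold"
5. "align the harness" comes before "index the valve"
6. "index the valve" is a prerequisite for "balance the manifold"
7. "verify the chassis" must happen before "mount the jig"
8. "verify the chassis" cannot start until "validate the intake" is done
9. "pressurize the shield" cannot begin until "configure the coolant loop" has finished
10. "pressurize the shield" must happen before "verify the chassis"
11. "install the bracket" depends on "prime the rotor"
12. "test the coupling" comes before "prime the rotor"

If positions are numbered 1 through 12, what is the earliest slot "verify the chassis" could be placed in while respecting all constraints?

Working backwards through the constraints from "verify the chassis", its full set of required predecessors is "pressurize the shield", "validate the intake", "configure the coolant loop" — 3 of them.
With 3 mandatory predecessors, the earliest "verify the chassis" can sit is position 3+1 = 4, and placing just those 3 first achieves it.

4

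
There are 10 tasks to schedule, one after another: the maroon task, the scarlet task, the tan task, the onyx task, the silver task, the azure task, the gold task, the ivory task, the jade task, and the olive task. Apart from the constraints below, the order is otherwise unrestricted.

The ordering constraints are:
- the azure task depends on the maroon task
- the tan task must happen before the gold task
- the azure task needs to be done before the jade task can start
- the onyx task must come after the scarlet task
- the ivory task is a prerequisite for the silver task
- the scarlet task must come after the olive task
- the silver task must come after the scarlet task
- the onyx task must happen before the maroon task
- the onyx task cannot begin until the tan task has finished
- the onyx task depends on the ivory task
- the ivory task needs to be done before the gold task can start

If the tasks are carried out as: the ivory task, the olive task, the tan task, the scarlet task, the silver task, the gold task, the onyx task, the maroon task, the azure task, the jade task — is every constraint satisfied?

Yes

Checking each listed constraint against this order: for instance, the ivory task is in position 1 and the onyx task in position 7, so that constraint holds — and the remaining constraints check out the same way.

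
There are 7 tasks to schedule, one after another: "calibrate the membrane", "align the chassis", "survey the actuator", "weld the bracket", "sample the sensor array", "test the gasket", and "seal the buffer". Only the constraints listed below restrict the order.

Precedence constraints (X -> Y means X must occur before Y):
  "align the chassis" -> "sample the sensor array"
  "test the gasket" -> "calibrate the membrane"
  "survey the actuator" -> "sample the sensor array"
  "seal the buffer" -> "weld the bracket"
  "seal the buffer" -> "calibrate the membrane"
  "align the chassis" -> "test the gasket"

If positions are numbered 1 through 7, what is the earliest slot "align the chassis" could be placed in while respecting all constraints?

1

Nothing is required before "align the chassis"; it can be the very first task.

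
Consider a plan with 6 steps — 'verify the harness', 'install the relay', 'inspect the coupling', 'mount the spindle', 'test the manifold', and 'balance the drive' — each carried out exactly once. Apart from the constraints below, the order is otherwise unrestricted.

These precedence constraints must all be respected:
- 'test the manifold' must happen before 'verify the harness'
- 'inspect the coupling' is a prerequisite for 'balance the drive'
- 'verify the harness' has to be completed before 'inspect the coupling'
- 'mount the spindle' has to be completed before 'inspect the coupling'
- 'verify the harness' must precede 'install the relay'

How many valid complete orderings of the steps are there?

10

2 steps have no prerequisites ('mount the spindle', 'test the manifold'), so any of them could come first.
Systematically extending each partial ordering one step at a time and counting, there are 10 complete orderings.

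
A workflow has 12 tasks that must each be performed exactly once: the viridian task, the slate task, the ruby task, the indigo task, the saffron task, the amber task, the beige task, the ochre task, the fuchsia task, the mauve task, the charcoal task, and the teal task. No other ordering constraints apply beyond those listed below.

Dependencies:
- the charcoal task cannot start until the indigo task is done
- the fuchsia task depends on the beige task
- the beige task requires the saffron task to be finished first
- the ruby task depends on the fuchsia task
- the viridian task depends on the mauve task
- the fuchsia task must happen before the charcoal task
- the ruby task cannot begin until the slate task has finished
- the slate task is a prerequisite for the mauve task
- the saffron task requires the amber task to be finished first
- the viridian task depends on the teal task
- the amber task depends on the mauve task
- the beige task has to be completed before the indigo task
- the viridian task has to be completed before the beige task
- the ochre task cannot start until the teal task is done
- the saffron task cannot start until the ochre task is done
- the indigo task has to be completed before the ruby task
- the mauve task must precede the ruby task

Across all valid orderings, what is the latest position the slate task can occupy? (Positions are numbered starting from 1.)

3

The tasks that are forced after the slate task, directly or by a chain of constraints, are the viridian task, the ruby task, the indigo task, the saffron task, the amber task, the beige task, the fuchsia task, the mauve task, the charcoal task. That's 9 tasks.
So at least 9 tasks follow the slate task, putting the slate task no later than position 3. That position is achievable by scheduling everything else first.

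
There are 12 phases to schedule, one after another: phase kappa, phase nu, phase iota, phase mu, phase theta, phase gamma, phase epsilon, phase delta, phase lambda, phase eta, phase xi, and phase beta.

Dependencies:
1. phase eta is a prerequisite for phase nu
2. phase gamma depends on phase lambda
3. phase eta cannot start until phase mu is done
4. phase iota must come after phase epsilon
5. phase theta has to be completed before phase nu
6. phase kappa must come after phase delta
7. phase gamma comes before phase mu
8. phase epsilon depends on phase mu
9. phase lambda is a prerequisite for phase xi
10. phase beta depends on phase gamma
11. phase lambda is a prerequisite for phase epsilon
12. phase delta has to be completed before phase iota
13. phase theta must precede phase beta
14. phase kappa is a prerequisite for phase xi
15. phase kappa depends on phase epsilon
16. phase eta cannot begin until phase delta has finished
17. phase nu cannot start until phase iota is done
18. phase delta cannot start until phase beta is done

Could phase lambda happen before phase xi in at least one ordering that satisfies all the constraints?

Phase lambda is actually forced before phase xi by the constraints, so certainly some valid ordering has phase lambda first.

Yes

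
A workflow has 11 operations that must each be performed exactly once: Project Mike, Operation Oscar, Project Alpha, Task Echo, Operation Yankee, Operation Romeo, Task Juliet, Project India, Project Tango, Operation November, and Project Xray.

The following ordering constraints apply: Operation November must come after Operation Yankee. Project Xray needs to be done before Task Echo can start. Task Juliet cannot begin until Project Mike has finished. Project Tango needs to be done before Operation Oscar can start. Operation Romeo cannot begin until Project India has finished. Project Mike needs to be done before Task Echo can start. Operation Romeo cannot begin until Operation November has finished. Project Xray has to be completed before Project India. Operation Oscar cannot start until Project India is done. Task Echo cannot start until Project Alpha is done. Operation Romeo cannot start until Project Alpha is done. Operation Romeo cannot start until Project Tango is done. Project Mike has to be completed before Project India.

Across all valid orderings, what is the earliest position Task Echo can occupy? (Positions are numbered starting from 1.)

4

Working backwards through the constraints from Task Echo, its full set of required predecessors is Project Mike, Project Alpha, Project Xray — 3 of them.
With 3 mandatory predecessors, the earliest Task Echo can sit is position 3+1 = 4, and placing just those 3 first achieves it.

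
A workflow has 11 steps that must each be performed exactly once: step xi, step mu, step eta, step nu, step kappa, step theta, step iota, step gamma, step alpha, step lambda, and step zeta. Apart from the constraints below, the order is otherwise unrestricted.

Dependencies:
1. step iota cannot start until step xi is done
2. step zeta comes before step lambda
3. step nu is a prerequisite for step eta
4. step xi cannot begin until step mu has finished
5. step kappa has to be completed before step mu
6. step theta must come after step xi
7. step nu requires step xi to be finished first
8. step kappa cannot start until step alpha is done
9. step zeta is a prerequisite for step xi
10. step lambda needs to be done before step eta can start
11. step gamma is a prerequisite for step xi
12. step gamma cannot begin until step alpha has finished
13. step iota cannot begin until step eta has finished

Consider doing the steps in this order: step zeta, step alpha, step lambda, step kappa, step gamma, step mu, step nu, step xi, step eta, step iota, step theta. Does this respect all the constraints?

No

The sequence places step nu ahead of step xi.
But one of the constraints requires step xi before step nu, so this ordering violates it.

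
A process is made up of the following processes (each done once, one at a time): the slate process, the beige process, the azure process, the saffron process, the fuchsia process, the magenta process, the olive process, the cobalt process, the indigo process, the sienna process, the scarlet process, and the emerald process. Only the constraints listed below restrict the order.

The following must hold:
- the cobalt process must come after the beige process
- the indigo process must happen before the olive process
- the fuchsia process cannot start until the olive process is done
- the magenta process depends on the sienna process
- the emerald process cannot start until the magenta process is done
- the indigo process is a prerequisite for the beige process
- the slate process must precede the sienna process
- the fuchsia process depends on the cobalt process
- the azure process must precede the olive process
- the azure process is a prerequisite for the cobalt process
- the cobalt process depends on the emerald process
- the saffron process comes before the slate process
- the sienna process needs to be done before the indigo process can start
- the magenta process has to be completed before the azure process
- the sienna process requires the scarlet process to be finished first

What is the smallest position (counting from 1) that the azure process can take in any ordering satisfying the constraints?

6

Every process that must precede the azure process has to come before it. Tracing all chains that end at the azure process, those processes are: the slate process, the saffron process, the magenta process, the sienna process, the scarlet process — 5 in total.
With 5 mandatory predecessors, the earliest the azure process can sit is position 5+1 = 6, and placing just those 5 first achieves it.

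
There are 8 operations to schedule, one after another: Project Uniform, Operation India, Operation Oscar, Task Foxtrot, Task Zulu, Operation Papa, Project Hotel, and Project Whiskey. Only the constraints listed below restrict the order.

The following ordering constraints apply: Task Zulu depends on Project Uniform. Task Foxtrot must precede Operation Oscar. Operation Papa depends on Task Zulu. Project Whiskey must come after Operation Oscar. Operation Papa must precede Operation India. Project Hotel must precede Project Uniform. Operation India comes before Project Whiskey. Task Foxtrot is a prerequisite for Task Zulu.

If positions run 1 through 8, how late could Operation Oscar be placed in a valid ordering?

7

Following the constraints forward from Operation Oscar, its only required successor is Project Whiskey.
So at least 1 operation follows Operation Oscar, putting Operation Oscar no later than position 7. That position is achievable by scheduling everything else first.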